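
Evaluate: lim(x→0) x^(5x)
This is an exponential indeterminate form.

For exponential indeterminate forms, take the natural log:
  Let L = lim(x→0) x^(5x)
  Then ln(L) = lim(x→0) [exponent × ln(base)]
  Evaluate using L'Hôpital or standard limits, then exponentiate.
  L = 1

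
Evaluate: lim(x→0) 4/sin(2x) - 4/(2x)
This is an ∞-∞ indeterminate form.

Combine fractions or rationalize to convert ∞-∞ to 0/0 form:
  lim(x→0) 4/sin(2x) - 4/(2x) = 0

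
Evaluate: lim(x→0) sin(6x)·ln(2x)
This is a 0·∞ indeterminate form.

Rewrite 0·∞ as a quotient (0/0 or ∞/∞ form), then apply L'Hôpital's rule:
  lim(x→0) sin(6x)·ln(2x) = 0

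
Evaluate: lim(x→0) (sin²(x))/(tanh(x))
This is a 0/0 indeterminate form.

Apply L'Hôpital's rule: differentiate numerator and denominator separately.
  f(x) = sin(x)^2   ⇒   f'(x) = 2·sin(x)·cos(x)
  g(x) = tanh(x)   ⇒   g'(x) = 1 - tanh(x)^2
  lim(x→0) f'(x)/g'(x) = lim(x→0) (2·sin(x)·cos(x))/(1 - tanh(x)^2)
  = 0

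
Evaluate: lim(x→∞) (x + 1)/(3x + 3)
This is an ∞/∞ indeterminate form.

Apply L'Hôpital's rule: differentiate numerator and denominator separately.
  f(x) = x + 1   ⇒   f'(x) = 1
  g(x) = 3·x + 3   ⇒   g'(x) = 3
  lim(x→∞) f'(x)/g'(x) = lim(x→∞) (1)/(3)
  = 1/3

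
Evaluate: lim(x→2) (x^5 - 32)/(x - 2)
This is a standard limit.

Factor or rationalize the expression:
  lim(x→2) (x^5 - 32)/(x - 2) = 80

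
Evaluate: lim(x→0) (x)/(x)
This is a 0/0 indeterminate form.

Apply L'Hôpital's rule: differentiate numerator and denominator separately.
  f(x) = x   ⇒   f'(x) = 1
  g(x) = x   ⇒   g'(x) = 1
  lim(x→0) f'(x)/g'(x) = lim(x→0) (1)/(1)
  = 1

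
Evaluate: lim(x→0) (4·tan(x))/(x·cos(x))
This is a 0/0 indeterminate form.

Apply L'Hôpital's rule: differentiate numerator and denominator separately.
  f(x) = 4·tan(x)   ⇒   f'(x) = 4·tan(x)^2 + 4
  g(x) = x·cos(x)   ⇒   g'(x) = -x·sin(x) + cos(x)
  lim(x→0) f'(x)/g'(x) = lim(x→0) (4·tan(x)^2 + 4)/(-x·sin(x) + cos(x))
  = 4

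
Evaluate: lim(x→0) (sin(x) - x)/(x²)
This is a 0/0 indeterminate form.

Apply L'Hôpital's rule: differentiate numerator and denominator separately.
  f(x) = -x + sin(x)   ⇒   f'(x) = cos(x) - 1
  g(x) = x^2   ⇒   g'(x) = 2·x
  lim(x→0) f'(x)/g'(x) = lim(x→0) (cos(x) - 1)/(2·x)
  = 0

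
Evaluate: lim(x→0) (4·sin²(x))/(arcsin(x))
This is a 0/0 indeterminate form.

Apply L'Hôpital's rule: differentiate numerator and denominator separately.
  f(x) = 4·sin(x)^2   ⇒   f'(x) = 8·sin(x)·cos(x)
  g(x) = asin(x)   ⇒   g'(x) = 1/sqrt(1 - x^2)
  lim(x→0) f'(x)/g'(x) = lim(x→0) (8·sin(x)·cos(x))/(1/sqrt(1 - x^2))
  = 0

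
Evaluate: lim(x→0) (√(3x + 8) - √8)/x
This is a standard limit.

Factor or rationalize the expression:
  lim(x→0) (√(3x + 8) - √8)/x = 3·sqrt(2)/8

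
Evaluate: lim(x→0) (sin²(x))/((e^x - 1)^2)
This is a 0/0 indeterminate form.

Apply L'Hôpital's rule: differentiate numerator and denominator separately.
  f(x) = sin(x)^2   ⇒   f'(x) = 2·sin(x)·cos(x)
  g(x) = (e^(x) - 1)^2   ⇒   g'(x) = 2·(e^(x) - 1)·e^(x)
  lim(x→0) f'(x)/g'(x) = lim(x→0) (2·sin(x)·cos(x))/(2·(e^(x) - 1)·e^(x))
  = 1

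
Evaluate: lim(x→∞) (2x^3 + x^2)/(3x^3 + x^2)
This is an ∞/∞ indeterminate form.

Apply L'Hôpital's rule: differentiate numerator and denominator separately.
  f(x) = 2·x^3 + x^2   ⇒   f'(x) = 6·x^2 + 2·x
  g(x) = 3·x^3 + x^2   ⇒   g'(x) = 9·x^2 + 2·x
  lim(x→∞) f'(x)/g'(x) = lim(x→∞) (6·x^2 + 2·x)/(9·x^2 + 2·x)
  = 2/3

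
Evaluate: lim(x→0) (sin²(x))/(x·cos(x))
This is a 0/0 indeterminate form.

Apply L'Hôpital's rule: differentiate numerator and denominator separately.
  f(x) = sin(x)^2   ⇒   f'(x) = 2·sin(x)·cos(x)
  g(x) = x·cos(x)   ⇒   g'(x) = -x·sin(x) + cos(x)
  lim(x→0) f'(x)/g'(x) = lim(x→0) (2·sin(x)·cos(x))/(-x·sin(x) + cos(x))
  = 0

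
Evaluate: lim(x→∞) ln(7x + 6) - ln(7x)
This is an ∞-∞ indeterminate form.

Combine fractions or rationalize to convert ∞-∞ to 0/0 form:
  lim(x→∞) ln(7x + 6) - ln(7x) = 0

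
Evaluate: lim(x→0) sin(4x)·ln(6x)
This is a 0·∞ indeterminate form.

Rewrite 0·∞ as a quotient (0/0 or ∞/∞ form), then apply L'Hôpital's rule:
  lim(x→0) sin(4x)·ln(6x) = 0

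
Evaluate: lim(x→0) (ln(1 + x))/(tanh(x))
This is a 0/0 indeterminate form.

Apply L'Hôpital's rule: differentiate numerator and denominator separately.
  f(x) = ln(x + 1)   ⇒   f'(x) = 1/(x + 1)
  g(x) = tanh(x)   ⇒   g'(x) = 1 - tanh(x)^2
  lim(x→0) f'(x)/g'(x) = lim(x→0) (1/(x + 1))/(1 - tanh(x)^2)
  = 1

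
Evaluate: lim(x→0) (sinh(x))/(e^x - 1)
This is a 0/0 indeterminate form.

Apply L'Hôpital's rule: differentiate numerator and denominator separately.
  f(x) = sinh(x)   ⇒   f'(x) = cosh(x)
  g(x) = e^(x) - 1   ⇒   g'(x) = e^(x)
  lim(x→0) f'(x)/g'(x) = lim(x→0) (cosh(x))/(e^(x))
  = 1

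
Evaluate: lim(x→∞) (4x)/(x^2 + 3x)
This is an ∞/∞ indeterminate form.

Apply L'Hôpital's rule: differentiate numerator and denominator separately.
  f(x) = 4·x   ⇒   f'(x) = 4
  g(x) = x^2 + 3·x   ⇒   g'(x) = 2·x + 3
  lim(x→∞) f'(x)/g'(x) = lim(x→∞) (4)/(2·x + 3)
  = 0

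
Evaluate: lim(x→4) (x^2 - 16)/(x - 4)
This is a standard limit.

Factor or rationalize the expression:
  lim(x→4) (x^2 - 16)/(x - 4) = 8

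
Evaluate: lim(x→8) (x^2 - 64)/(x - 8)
This is a standard limit.

Factor or rationalize the expression:
  lim(x→8) (x^2 - 64)/(x - 8) = 16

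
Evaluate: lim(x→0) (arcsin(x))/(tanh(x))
This is a 0/0 indeterminate form.

Apply L'Hôpital's rule: differentiate numerator and denominator separately.
  f(x) = asin(x)   ⇒   f'(x) = 1/sqrt(1 - x^2)
  g(x) = tanh(x)   ⇒   g'(x) = 1 - tanh(x)^2
  lim(x→0) f'(x)/g'(x) = lim(x→0) (1/sqrt(1 - x^2))/(1 - tanh(x)^2)
  = 1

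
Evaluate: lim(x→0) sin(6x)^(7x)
This is an exponential indeterminate form.

For exponential indeterminate forms, take the natural log:
  Let L = lim(x→0) sin(6x)^(7x)
  Then ln(L) = lim(x→0) [exponent × ln(base)]
  Evaluate using L'Hôpital or standard limits, then exponentiate.
  L = 1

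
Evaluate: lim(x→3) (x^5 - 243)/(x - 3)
This is a standard limit.

Factor or rationalize the expression:
  lim(x→3) (x^5 - 243)/(x - 3) = 405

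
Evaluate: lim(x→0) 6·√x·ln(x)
This is a 0·∞ indeterminate form.

Rewrite 0·∞ as a quotient (0/0 or ∞/∞ form), then apply L'Hôpital's rule:
  lim(x→0) 6·√x·ln(x) = 0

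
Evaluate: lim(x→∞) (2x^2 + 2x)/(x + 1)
This is an ∞/∞ indeterminate form.

Apply L'Hôpital's rule: differentiate numerator and denominator separately.
  f(x) = 2·x^2 + 2·x   ⇒   f'(x) = 4·x + 2
  g(x) = x + 1   ⇒   g'(x) = 1
  lim(x→∞) f'(x)/g'(x) = lim(x→∞) (4·x + 2)/(1)
  = ∞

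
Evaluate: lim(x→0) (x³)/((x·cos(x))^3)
This is a 0/0 indeterminate form.

Apply L'Hôpital's rule: differentiate numerator and denominator separately.
  f(x) = x^3   ⇒   f'(x) = 3·x^2
  g(x) = x^3·cos(x)^3   ⇒   g'(x) = -3·x^3·sin(x)·cos(x)^2 + 3·x^2·cos(x)^3
  lim(x→0) f'(x)/g'(x) = lim(x→0) (3·x^2)/(-3·x^3·sin(x)·cos(x)^2 + 3·x^2·cos(x)^3)
  = 1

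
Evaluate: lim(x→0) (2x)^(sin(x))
This is an exponential indeterminate form.

For exponential indeterminate forms, take the natural log:
  Let L = lim(x→0) (2x)^(sin(x))
  Then ln(L) = lim(x→0) [exponent × ln(base)]
  Evaluate using L'Hôpital or standard limits, then exponentiate.
  L = 1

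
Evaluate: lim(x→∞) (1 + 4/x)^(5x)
This is an exponential indeterminate form.

For exponential indeterminate forms, take the natural log:
  Let L = lim(x→∞) (1 + 4/x)^(5x)
  Then ln(L) = lim(x→∞) [exponent × ln(base)]
  Evaluate using L'Hôpital or standard limits, then exponentiate.
  L = e^(20)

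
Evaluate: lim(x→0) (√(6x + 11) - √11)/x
This is a standard limit.

Factor or rationalize the expression:
  lim(x→0) (√(6x + 11) - √11)/x = 3·sqrt(11)/11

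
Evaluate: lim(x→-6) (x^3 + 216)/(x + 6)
This is a standard limit.

Factor or rationalize the expression:
  lim(x→-6) (x^3 + 216)/(x + 6) = 108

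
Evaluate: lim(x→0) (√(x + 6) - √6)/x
This is a standard limit.

Factor or rationalize the expression:
  lim(x→0) (√(x + 6) - √6)/x = sqrt(6)/12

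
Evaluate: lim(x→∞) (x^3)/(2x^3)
This is an ∞/∞ indeterminate form.

Apply L'Hôpital's rule: differentiate numerator and denominator separately.
  f(x) = x^3   ⇒   f'(x) = 3·x^2
  g(x) = 2·x^3   ⇒   g'(x) = 6·x^2
  lim(x→∞) f'(x)/g'(x) = lim(x→∞) (3·x^2)/(6·x^2)
  = 1/2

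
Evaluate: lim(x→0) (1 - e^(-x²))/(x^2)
This is a 0/0 indeterminate form.

Apply L'Hôpital's rule: differentiate numerator and denominator separately.
  f(x) = 1 - e^(-x^2)   ⇒   f'(x) = 2·x·e^(-x^2)
  g(x) = x^2   ⇒   g'(x) = 2·x
  lim(x→0) f'(x)/g'(x) = lim(x→0) (2·x·e^(-x^2))/(2·x)
  = 1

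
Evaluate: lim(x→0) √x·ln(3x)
This is a 0·∞ indeterminate form.

Rewrite 0·∞ as a quotient (0/0 or ∞/∞ form), then apply L'Hôpital's rule:
  lim(x→0) √x·ln(3x) = 0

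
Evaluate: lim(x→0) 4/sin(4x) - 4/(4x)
This is an ∞-∞ indeterminate form.

Combine fractions or rationalize to convert ∞-∞ to 0/0 form:
  lim(x→0) 4/sin(4x) - 4/(4x) = 0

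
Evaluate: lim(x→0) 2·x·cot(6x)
This is a 0·∞ indeterminate form.

Rewrite 0·∞ as a quotient (0/0 or ∞/∞ form), then apply L'Hôpital's rule:
  lim(x→0) 2·x·cot(6x) = 1/3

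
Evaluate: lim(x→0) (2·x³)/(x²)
This is a 0/0 indeterminate form.

Apply L'Hôpital's rule: differentiate numerator and denominator separately.
  f(x) = 2·x^3   ⇒   f'(x) = 6·x^2
  g(x) = x^2   ⇒   g'(x) = 2·x
  lim(x→0) f'(x)/g'(x) = lim(x→0) (6·x^2)/(2·x)
  = 0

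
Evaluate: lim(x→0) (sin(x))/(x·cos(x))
This is a 0/0 indeterminate form.

Apply L'Hôpital's rule: differentiate numerator and denominator separately.
  f(x) = sin(x)   ⇒   f'(x) = cos(x)
  g(x) = x·cos(x)   ⇒   g'(x) = -x·sin(x) + cos(x)
  lim(x→0) f'(x)/g'(x) = lim(x→0) (cos(x))/(-x·sin(x) + cos(x))
  = 1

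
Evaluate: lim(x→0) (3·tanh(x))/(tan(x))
This is a 0/0 indeterminate form.

Apply L'Hôpital's rule: differentiate numerator and denominator separately.
  f(x) = 3·tanh(x)   ⇒   f'(x) = 3 - 3·tanh(x)^2
  g(x) = tan(x)   ⇒   g'(x) = tan(x)^2 + 1
  lim(x→0) f'(x)/g'(x) = lim(x→0) (3 - 3·tanh(x)^2)/(tan(x)^2 + 1)
  = 3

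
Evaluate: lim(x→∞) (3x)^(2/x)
This is an exponential indeterminate form.

For exponential indeterminate forms, take the natural log:
  Let L = lim(x→∞) (3x)^(2/x)
  Then ln(L) = lim(x→∞) [exponent × ln(base)]
  Evaluate using L'Hôpital or standard limits, then exponentiate.
  L = 1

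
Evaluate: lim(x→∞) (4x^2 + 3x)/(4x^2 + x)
This is an ∞/∞ indeterminate form.

Apply L'Hôpital's rule: differentiate numerator and denominator separately.
  f(x) = 4·x^2 + 3·x   ⇒   f'(x) = 8·x + 3
  g(x) = 4·x^2 + x   ⇒   g'(x) = 8·x + 1
  lim(x→∞) f'(x)/g'(x) = lim(x→∞) (8·x + 3)/(8·x + 1)
  = 1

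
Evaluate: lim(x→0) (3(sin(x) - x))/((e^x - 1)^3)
This is a 0/0 indeterminate form.

Apply L'Hôpital's rule: differentiate numerator and denominator separately.
  f(x) = -3·x + 3·sin(x)   ⇒   f'(x) = 3·cos(x) - 3
  g(x) = (e^(x) - 1)^3   ⇒   g'(x) = 3·(e^(x) - 1)^2·e^(x)
  lim(x→0) f'(x)/g'(x) = lim(x→0) (3·cos(x) - 3)/(3·(e^(x) - 1)^2·e^(x))
  = -1/2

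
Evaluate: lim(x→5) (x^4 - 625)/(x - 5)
This is a standard limit.

Factor or rationalize the expression:
  lim(x→5) (x^4 - 625)/(x - 5) = 500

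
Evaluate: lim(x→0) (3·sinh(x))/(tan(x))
This is a 0/0 indeterminate form.

Apply L'Hôpital's rule: differentiate numerator and denominator separately.
  f(x) = 3·sinh(x)   ⇒   f'(x) = 3·cosh(x)
  g(x) = tan(x)   ⇒   g'(x) = tan(x)^2 + 1
  lim(x→0) f'(x)/g'(x) = lim(x→0) (3·cosh(x))/(tan(x)^2 + 1)
  = 3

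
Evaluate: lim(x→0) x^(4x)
This is an exponential indeterminate form.

For exponential indeterminate forms, take the natural log:
  Let L = lim(x→0) x^(4x)
  Then ln(L) = lim(x→0) [exponent × ln(base)]
  Evaluate using L'Hôpital or standard limits, then exponentiate.
  L = 1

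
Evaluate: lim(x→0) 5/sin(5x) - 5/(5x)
This is an ∞-∞ indeterminate form.

Combine fractions or rationalize to convert ∞-∞ to 0/0 form:
  lim(x→0) 5/sin(5x) - 5/(5x) = 0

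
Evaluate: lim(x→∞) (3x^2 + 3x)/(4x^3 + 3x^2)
This is an ∞/∞ indeterminate form.

Apply L'Hôpital's rule: differentiate numerator and denominator separately.
  f(x) = 3·x^2 + 3·x   ⇒   f'(x) = 6·x + 3
  g(x) = 4·x^3 + 3·x^2   ⇒   g'(x) = 12·x^2 + 6·x
  lim(x→∞) f'(x)/g'(x) = lim(x→∞) (6·x + 3)/(12·x^2 + 6·x)
  = 0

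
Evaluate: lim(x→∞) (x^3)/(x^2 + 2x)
This is an ∞/∞ indeterminate form.

Apply L'Hôpital's rule: differentiate numerator and denominator separately.
  f(x) = x^3   ⇒   f'(x) = 3·x^2
  g(x) = x^2 + 2·x   ⇒   g'(x) = 2·x + 2
  lim(x→∞) f'(x)/g'(x) = lim(x→∞) (3·x^2)/(2·x + 2)
  = ∞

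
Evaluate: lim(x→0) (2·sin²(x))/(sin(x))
This is a 0/0 indeterminate form.

Apply L'Hôpital's rule: differentiate numerator and denominator separately.
  f(x) = 2·sin(x)^2   ⇒   f'(x) = 4·sin(x)·cos(x)
  g(x) = sin(x)   ⇒   g'(x) = cos(x)
  lim(x→0) f'(x)/g'(x) = lim(x→0) (4·sin(x)·cos(x))/(cos(x))
  = 0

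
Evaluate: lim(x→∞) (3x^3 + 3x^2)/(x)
This is an ∞/∞ indeterminate form.

Apply L'Hôpital's rule: differentiate numerator and denominator separately.
  f(x) = 3·x^3 + 3·x^2   ⇒   f'(x) = 9·x^2 + 6·x
  g(x) = x   ⇒   g'(x) = 1
  lim(x→∞) f'(x)/g'(x) = lim(x→∞) (9·x^2 + 6·x)/(1)
  = ∞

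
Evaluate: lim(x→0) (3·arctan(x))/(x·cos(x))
This is a 0/0 indeterminate form.

Apply L'Hôpital's rule: differentiate numerator and denominator separately.
  f(x) = 3·atan(x)   ⇒   f'(x) = 3/(x^2 + 1)
  g(x) = x·cos(x)   ⇒   g'(x) = -x·sin(x) + cos(x)
  lim(x→0) f'(x)/g'(x) = lim(x→0) (3/(x^2 + 1))/(-x·sin(x) + cos(x))
  = 3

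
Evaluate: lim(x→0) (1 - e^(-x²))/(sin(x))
This is a 0/0 indeterminate form.

Apply L'Hôpital's rule: differentiate numerator and denominator separately.
  f(x) = 1 - e^(-x^2)   ⇒   f'(x) = 2·x·e^(-x^2)
  g(x) = sin(x)   ⇒   g'(x) = cos(x)
  lim(x→0) f'(x)/g'(x) = lim(x→0) (2·x·e^(-x^2))/(cos(x))
  = 0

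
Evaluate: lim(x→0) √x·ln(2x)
This is a 0·∞ indeterminate form.

Rewrite 0·∞ as a quotient (0/0 or ∞/∞ form), then apply L'Hôpital's rule:
  lim(x→0) √x·ln(2x) = 0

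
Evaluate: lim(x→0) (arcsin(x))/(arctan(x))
This is a 0/0 indeterminate form.

Apply L'Hôpital's rule: differentiate numerator and denominator separately.
  f(x) = asin(x)   ⇒   f'(x) = 1/sqrt(1 - x^2)
  g(x) = atan(x)   ⇒   g'(x) = 1/(x^2 + 1)
  lim(x→0) f'(x)/g'(x) = lim(x→0) (1/sqrt(1 - x^2))/(1/(x^2 + 1))
  = 1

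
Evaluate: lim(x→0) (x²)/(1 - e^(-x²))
This is a 0/0 indeterminate form.

Apply L'Hôpital's rule: differentiate numerator and denominator separately.
  f(x) = x^2   ⇒   f'(x) = 2·x
  g(x) = 1 - e^(-x^2)   ⇒   g'(x) = 2·x·e^(-x^2)
  lim(x→0) f'(x)/g'(x) = lim(x→0) (2·x)/(2·x·e^(-x^2))
  = 1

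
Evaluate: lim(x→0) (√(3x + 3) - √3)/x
This is a standard limit.

Factor or rationalize the expression:
  lim(x→0) (√(3x + 3) - √3)/x = sqrt(3)/2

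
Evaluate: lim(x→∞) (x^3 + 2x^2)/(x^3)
This is an ∞/∞ indeterminate form.

Apply L'Hôpital's rule: differentiate numerator and denominator separately.
  f(x) = x^3 + 2·x^2   ⇒   f'(x) = 3·x^2 + 4·x
  g(x) = x^3   ⇒   g'(x) = 3·x^2
  lim(x→∞) f'(x)/g'(x) = lim(x→∞) (3·x^2 + 4·x)/(3·x^2)
  = 1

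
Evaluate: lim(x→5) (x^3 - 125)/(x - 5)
This is a standard limit.

Factor or rationalize the expression:
  lim(x→5) (x^3 - 125)/(x - 5) = 75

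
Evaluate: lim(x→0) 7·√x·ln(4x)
This is a 0·∞ indeterminate form.

Rewrite 0·∞ as a quotient (0/0 or ∞/∞ form), then apply L'Hôpital's rule:
  lim(x→0) 7·√x·ln(4x) = 0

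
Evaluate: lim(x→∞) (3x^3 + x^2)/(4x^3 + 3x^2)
This is an ∞/∞ indeterminate form.

Apply L'Hôpital's rule: differentiate numerator and denominator separately.
  f(x) = 3·x^3 + x^2   ⇒   f'(x) = 9·x^2 + 2·x
  g(x) = 4·x^3 + 3·x^2   ⇒   g'(x) = 12·x^2 + 6·x
  lim(x→∞) f'(x)/g'(x) = lim(x→∞) (9·x^2 + 2·x)/(12·x^2 + 6·x)
  = 3/4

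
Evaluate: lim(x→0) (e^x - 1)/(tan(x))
This is a 0/0 indeterminate form.

Apply L'Hôpital's rule: differentiate numerator and denominator separately.
  f(x) = e^(x) - 1   ⇒   f'(x) = e^(x)
  g(x) = tan(x)   ⇒   g'(x) = tan(x)^2 + 1
  lim(x→0) f'(x)/g'(x) = lim(x→0) (e^(x))/(tan(x)^2 + 1)
  = 1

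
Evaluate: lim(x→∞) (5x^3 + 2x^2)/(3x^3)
This is an ∞/∞ indeterminate form.

Apply L'Hôpital's rule: differentiate numerator and denominator separately.
  f(x) = 5·x^3 + 2·x^2   ⇒   f'(x) = 15·x^2 + 4·x
  g(x) = 3·x^3   ⇒   g'(x) = 9·x^2
  lim(x→∞) f'(x)/g'(x) = lim(x→∞) (15·x^2 + 4·x)/(9·x^2)
  = 5/3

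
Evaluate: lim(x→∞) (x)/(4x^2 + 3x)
This is an ∞/∞ indeterminate form.

Apply L'Hôpital's rule: differentiate numerator and denominator separately.
  f(x) = x   ⇒   f'(x) = 1
  g(x) = 4·x^2 + 3·x   ⇒   g'(x) = 8·x + 3
  lim(x→∞) f'(x)/g'(x) = lim(x→∞) (1)/(8·x + 3)
  = 0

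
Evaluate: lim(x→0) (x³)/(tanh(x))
This is a 0/0 indeterminate form.

Apply L'Hôpital's rule: differentiate numerator and denominator separately.
  f(x) = x^3   ⇒   f'(x) = 3·x^2
  g(x) = tanh(x)   ⇒   g'(x) = 1 - tanh(x)^2
  lim(x→0) f'(x)/g'(x) = lim(x→0) (3·x^2)/(1 - tanh(x)^2)
  = 0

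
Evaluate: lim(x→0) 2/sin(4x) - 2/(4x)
This is an ∞-∞ indeterminate form.

Combine fractions or rationalize to convert ∞-∞ to 0/0 form:
  lim(x→0) 2/sin(4x) - 2/(4x) = 0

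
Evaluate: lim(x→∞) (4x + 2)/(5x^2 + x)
This is an ∞/∞ indeterminate form.

Apply L'Hôpital's rule: differentiate numerator and denominator separately.
  f(x) = 4·x + 2   ⇒   f'(x) = 4
  g(x) = 5·x^2 + x   ⇒   g'(x) = 10·x + 1
  lim(x→∞) f'(x)/g'(x) = lim(x→∞) (4)/(10·x + 1)
  = 0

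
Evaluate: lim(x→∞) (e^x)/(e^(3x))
This is an ∞/∞ indeterminate form.

Apply L'Hôpital's rule: differentiate numerator and denominator separately.
  f(x) = e^(x)   ⇒   f'(x) = e^(x)
  g(x) = e^(3·x)   ⇒   g'(x) = 3·e^(3·x)
  lim(x→∞) f'(x)/g'(x) = lim(x→∞) (e^(x))/(3·e^(3·x))
  = 0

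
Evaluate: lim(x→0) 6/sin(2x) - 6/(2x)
This is an ∞-∞ indeterminate form.

Combine fractions or rationalize to convert ∞-∞ to 0/0 form:
  lim(x→0) 6/sin(2x) - 6/(2x) = 0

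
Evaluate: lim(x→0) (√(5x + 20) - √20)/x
This is a standard limit.

Factor or rationalize the expression:
  lim(x→0) (√(5x + 20) - √20)/x = sqrt(5)/4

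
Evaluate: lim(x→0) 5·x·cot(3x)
This is a 0·∞ indeterminate form.

Rewrite 0·∞ as a quotient (0/0 or ∞/∞ form), then apply L'Hôpital's rule:
  lim(x→0) 5·x·cot(3x) = 5/3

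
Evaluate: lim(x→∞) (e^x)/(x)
This is an ∞/∞ indeterminate form.

Apply L'Hôpital's rule: differentiate numerator and denominator separately.
  f(x) = e^(x)   ⇒   f'(x) = e^(x)
  g(x) = x   ⇒   g'(x) = 1
  lim(x→∞) f'(x)/g'(x) = lim(x→∞) (e^(x))/(1)
  = ∞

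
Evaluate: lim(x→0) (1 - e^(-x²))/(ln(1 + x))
This is a 0/0 indeterminate form.

Apply L'Hôpital's rule: differentiate numerator and denominator separately.
  f(x) = 1 - e^(-x^2)   ⇒   f'(x) = 2·x·e^(-x^2)
  g(x) = ln(x + 1)   ⇒   g'(x) = 1/(x + 1)
  lim(x→0) f'(x)/g'(x) = lim(x→0) (2·x·e^(-x^2))/(1/(x + 1))
  = 0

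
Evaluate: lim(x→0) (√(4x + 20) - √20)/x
This is a standard limit.

Factor or rationalize the expression:
  lim(x→0) (√(4x + 20) - √20)/x = sqrt(5)/5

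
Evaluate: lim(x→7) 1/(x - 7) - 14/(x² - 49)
This is an ∞-∞ indeterminate form.

Combine fractions or rationalize to convert ∞-∞ to 0/0 form:
  lim(x→7) 1/(x - 7) - 14/(x² - 49) = 1/14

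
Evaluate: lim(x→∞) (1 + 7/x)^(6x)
This is an exponential indeterminate form.

For exponential indeterminate forms, take the natural log:
  Let L = lim(x→∞) (1 + 7/x)^(6x)
  Then ln(L) = lim(x→∞) [exponent × ln(base)]
  Evaluate using L'Hôpital or standard limits, then exponentiate.
  L = e^(42)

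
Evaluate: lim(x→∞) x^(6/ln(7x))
This is an exponential indeterminate form.

For exponential indeterminate forms, take the natural log:
  Let L = lim(x→∞) x^(6/ln(7x))
  Then ln(L) = lim(x→∞) [exponent × ln(base)]
  Evaluate using L'Hôpital or standard limits, then exponentiate.
  L = e^(6)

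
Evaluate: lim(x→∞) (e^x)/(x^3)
This is an ∞/∞ indeterminate form.

Apply L'Hôpital's rule: differentiate numerator and denominator separately.
  f(x) = e^(x)   ⇒   f'(x) = e^(x)
  g(x) = x^3   ⇒   g'(x) = 3·x^2
  lim(x→∞) f'(x)/g'(x) = lim(x→∞) (e^(x))/(3·x^2)
  = ∞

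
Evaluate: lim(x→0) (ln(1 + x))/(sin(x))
This is a 0/0 indeterminate form.

Apply L'Hôpital's rule: differentiate numerator and denominator separately.
  f(x) = ln(x + 1)   ⇒   f'(x) = 1/(x + 1)
  g(x) = sin(x)   ⇒   g'(x) = cos(x)
  lim(x→0) f'(x)/g'(x) = lim(x→0) (1/(x + 1))/(cos(x))
  = 1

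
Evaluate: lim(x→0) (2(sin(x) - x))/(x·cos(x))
This is a 0/0 indeterminate form.

Apply L'Hôpital's rule: differentiate numerator and denominator separately.
  f(x) = -2·x + 2·sin(x)   ⇒   f'(x) = 2·cos(x) - 2
  g(x) = x·cos(x)   ⇒   g'(x) = -x·sin(x) + cos(x)
  lim(x→0) f'(x)/g'(x) = lim(x→0) (2·cos(x) - 2)/(-x·sin(x) + cos(x))
  = 0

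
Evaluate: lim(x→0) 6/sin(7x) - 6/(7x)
This is an ∞-∞ indeterminate form.

Combine fractions or rationalize to convert ∞-∞ to 0/0 form:
  lim(x→0) 6/sin(7x) - 6/(7x) = 0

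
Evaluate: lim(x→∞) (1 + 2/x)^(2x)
This is an exponential indeterminate form.

For exponential indeterminate forms, take the natural log:
  Let L = lim(x→∞) (1 + 2/x)^(2x)
  Then ln(L) = lim(x→∞) [exponent × ln(base)]
  Evaluate using L'Hôpital or standard limits, then exponentiate.
  L = e^(4)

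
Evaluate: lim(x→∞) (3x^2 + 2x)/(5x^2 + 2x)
This is an ∞/∞ indeterminate form.

Apply L'Hôpital's rule: differentiate numerator and denominator separately.
  f(x) = 3·x^2 + 2·x   ⇒   f'(x) = 6·x + 2
  g(x) = 5·x^2 + 2·x   ⇒   g'(x) = 10·x + 2
  lim(x→∞) f'(x)/g'(x) = lim(x→∞) (6·x + 2)/(10·x + 2)
  = 3/5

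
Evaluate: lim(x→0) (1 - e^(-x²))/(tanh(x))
This is a 0/0 indeterminate form.

Apply L'Hôpital's rule: differentiate numerator and denominator separately.
  f(x) = 1 - e^(-x^2)   ⇒   f'(x) = 2·x·e^(-x^2)
  g(x) = tanh(x)   ⇒   g'(x) = 1 - tanh(x)^2
  lim(x→0) f'(x)/g'(x) = lim(x→0) (2·x·e^(-x^2))/(1 - tanh(x)^2)
  = 0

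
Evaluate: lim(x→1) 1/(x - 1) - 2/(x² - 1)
This is an ∞-∞ indeterminate form.

Combine fractions or rationalize to convert ∞-∞ to 0/0 form:
  lim(x→1) 1/(x - 1) - 2/(x² - 1) = 1/2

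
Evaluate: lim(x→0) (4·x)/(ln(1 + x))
This is a 0/0 indeterminate form.

Apply L'Hôpital's rule: differentiate numerator and denominator separately.
  f(x) = 4·x   ⇒   f'(x) = 4
  g(x) = ln(x + 1)   ⇒   g'(x) = 1/(x + 1)
  lim(x→0) f'(x)/g'(x) = lim(x→0) (4)/(1/(x + 1))
  = 4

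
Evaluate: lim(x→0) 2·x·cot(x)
This is a 0·∞ indeterminate form.

Rewrite 0·∞ as a quotient (0/0 or ∞/∞ form), then apply L'Hôpital's rule:
  lim(x→0) 2·x·cot(x) = 2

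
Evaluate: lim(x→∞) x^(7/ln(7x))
This is an exponential indeterminate form.

For exponential indeterminate forms, take the natural log:
  Let L = lim(x→∞) x^(7/ln(7x))
  Then ln(L) = lim(x→∞) [exponent × ln(base)]
  Evaluate using L'Hôpital or standard limits, then exponentiate.
  L = e^(7)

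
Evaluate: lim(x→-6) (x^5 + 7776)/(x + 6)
This is a standard limit.

Factor or rationalize the expression:
  lim(x→-6) (x^5 + 7776)/(x + 6) = 6480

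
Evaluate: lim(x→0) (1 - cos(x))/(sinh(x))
This is a 0/0 indeterminate form.

Apply L'Hôpital's rule: differentiate numerator and denominator separately.
  f(x) = 1 - cos(x)   ⇒   f'(x) = sin(x)
  g(x) = sinh(x)   ⇒   g'(x) = cosh(x)
  lim(x→0) f'(x)/g'(x) = lim(x→0) (sin(x))/(cosh(x))
  = 0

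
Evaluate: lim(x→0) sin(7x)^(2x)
This is an exponential indeterminate form.

For exponential indeterminate forms, take the natural log:
  Let L = lim(x→0) sin(7x)^(2x)
  Then ln(L) = lim(x→0) [exponent × ln(base)]
  Evaluate using L'Hôpital or standard limits, then exponentiate.
  L = 1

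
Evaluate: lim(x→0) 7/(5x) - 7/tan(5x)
This is an ∞-∞ indeterminate form.

Combine fractions or rationalize to convert ∞-∞ to 0/0 form:
  lim(x→0) 7/(5x) - 7/tan(5x) = 0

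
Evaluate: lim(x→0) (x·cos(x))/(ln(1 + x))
This is a 0/0 indeterminate form.

Apply L'Hôpital's rule: differentiate numerator and denominator separately.
  f(x) = x·cos(x)   ⇒   f'(x) = -x·sin(x) + cos(x)
  g(x) = ln(x + 1)   ⇒   g'(x) = 1/(x + 1)
  lim(x→0) f'(x)/g'(x) = lim(x→0) (-x·sin(x) + cos(x))/(1/(x + 1))
  = 1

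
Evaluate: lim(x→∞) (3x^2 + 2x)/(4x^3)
This is an ∞/∞ indeterminate form.

Apply L'Hôpital's rule: differentiate numerator and denominator separately.
  f(x) = 3·x^2 + 2·x   ⇒   f'(x) = 6·x + 2
  g(x) = 4·x^3   ⇒   g'(x) = 12·x^2
  lim(x→∞) f'(x)/g'(x) = lim(x→∞) (6·x + 2)/(12·x^2)
  = 0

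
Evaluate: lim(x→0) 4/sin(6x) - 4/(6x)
This is an ∞-∞ indeterminate form.

Combine fractions or rationalize to convert ∞-∞ to 0/0 form:
  lim(x→0) 4/sin(6x) - 4/(6x) = 0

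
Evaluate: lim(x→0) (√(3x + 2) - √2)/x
This is a standard limit.

Factor or rationalize the expression:
  lim(x→0) (√(3x + 2) - √2)/x = 3·sqrt(2)/4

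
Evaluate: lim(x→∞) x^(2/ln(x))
This is an exponential indeterminate form.

For exponential indeterminate forms, take the natural log:
  Let L = lim(x→∞) x^(2/ln(x))
  Then ln(L) = lim(x→∞) [exponent × ln(base)]
  Evaluate using L'Hôpital or standard limits, then exponentiate.
  L = e²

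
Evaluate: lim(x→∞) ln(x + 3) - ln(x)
This is an ∞-∞ indeterminate form.

Combine fractions or rationalize to convert ∞-∞ to 0/0 form:
  lim(x→∞) ln(x + 3) - ln(x) = 0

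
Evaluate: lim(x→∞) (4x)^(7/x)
This is an exponential indeterminate form.

For exponential indeterminate forms, take the natural log:
  Let L = lim(x→∞) (4x)^(7/x)
  Then ln(L) = lim(x→∞) [exponent × ln(base)]
  Evaluate using L'Hôpital or standard limits, then exponentiate.
  L = 1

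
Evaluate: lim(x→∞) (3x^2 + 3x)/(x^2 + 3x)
This is an ∞/∞ indeterminate form.

Apply L'Hôpital's rule: differentiate numerator and denominator separately.
  f(x) = 3·x^2 + 3·x   ⇒   f'(x) = 6·x + 3
  g(x) = x^2 + 3·x   ⇒   g'(x) = 2·x + 3
  lim(x→∞) f'(x)/g'(x) = lim(x→∞) (6·x + 3)/(2·x + 3)
  = 3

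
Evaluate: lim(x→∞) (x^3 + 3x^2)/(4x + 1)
This is an ∞/∞ indeterminate form.

Apply L'Hôpital's rule: differentiate numerator and denominator separately.
  f(x) = x^3 + 3·x^2   ⇒   f'(x) = 3·x^2 + 6·x
  g(x) = 4·x + 1   ⇒   g'(x) = 4
  lim(x→∞) f'(x)/g'(x) = lim(x→∞) (3·x^2 + 6·x)/(4)
  = ∞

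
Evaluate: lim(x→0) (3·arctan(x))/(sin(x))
This is a 0/0 indeterminate form.

Apply L'Hôpital's rule: differentiate numerator and denominator separately.
  f(x) = 3·atan(x)   ⇒   f'(x) = 3/(x^2 + 1)
  g(x) = sin(x)   ⇒   g'(x) = cos(x)
  lim(x→0) f'(x)/g'(x) = lim(x→0) (3/(x^2 + 1))/(cos(x))
  = 3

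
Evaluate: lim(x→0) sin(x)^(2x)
This is an exponential indeterminate form.

For exponential indeterminate forms, take the natural log:
  Let L = lim(x→0) sin(x)^(2x)
  Then ln(L) = lim(x→0) [exponent × ln(base)]
  Evaluate using L'Hôpital or standard limits, then exponentiate.
  L = 1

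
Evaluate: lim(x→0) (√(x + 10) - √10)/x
This is a standard limit.

Factor or rationalize the expression:
  lim(x→0) (√(x + 10) - √10)/x = sqrt(10)/20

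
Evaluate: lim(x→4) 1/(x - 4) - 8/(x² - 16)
This is an ∞-∞ indeterminate form.

Combine fractions or rationalize to convert ∞-∞ to 0/0 form:
  lim(x→4) 1/(x - 4) - 8/(x² - 16) = 1/8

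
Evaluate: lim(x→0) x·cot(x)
This is a 0·∞ indeterminate form.

Rewrite 0·∞ as a quotient (0/0 or ∞/∞ form), then apply L'Hôpital's rule:
  lim(x→0) x·cot(x) = 1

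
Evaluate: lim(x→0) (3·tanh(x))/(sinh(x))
This is a 0/0 indeterminate form.

Apply L'Hôpital's rule: differentiate numerator and denominator separately.
  f(x) = 3·tanh(x)   ⇒   f'(x) = 3 - 3·tanh(x)^2
  g(x) = sinh(x)   ⇒   g'(x) = cosh(x)
  lim(x→0) f'(x)/g'(x) = lim(x→0) (3 - 3·tanh(x)^2)/(cosh(x))
  = 3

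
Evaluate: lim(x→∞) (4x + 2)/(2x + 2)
This is an ∞/∞ indeterminate form.

Apply L'Hôpital's rule: differentiate numerator and denominator separately.
  f(x) = 4·x + 2   ⇒   f'(x) = 4
  g(x) = 2·x + 2   ⇒   g'(x) = 2
  lim(x→∞) f'(x)/g'(x) = lim(x→∞) (4)/(2)
  = 2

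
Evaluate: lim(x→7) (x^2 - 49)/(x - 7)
This is a standard limit.

Factor or rationalize the expression:
  lim(x→7) (x^2 - 49)/(x - 7) = 14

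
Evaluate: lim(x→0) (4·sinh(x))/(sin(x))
This is a 0/0 indeterminate form.

Apply L'Hôpital's rule: differentiate numerator and denominator separately.
  f(x) = 4·sinh(x)   ⇒   f'(x) = 4·cosh(x)
  g(x) = sin(x)   ⇒   g'(x) = cos(x)
  lim(x→0) f'(x)/g'(x) = lim(x→0) (4·cosh(x))/(cos(x))
  = 4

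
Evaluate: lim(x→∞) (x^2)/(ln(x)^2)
This is an ∞/∞ indeterminate form.

Apply L'Hôpital's rule: differentiate numerator and denominator separately.
  f(x) = x^2   ⇒   f'(x) = 2·x
  g(x) = ln(x)^2   ⇒   g'(x) = 2·ln(x)/x
  lim(x→∞) f'(x)/g'(x) = lim(x→∞) (2·x)/(2·ln(x)/x)
  = ∞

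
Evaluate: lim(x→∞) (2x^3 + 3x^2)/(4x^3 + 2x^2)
This is an ∞/∞ indeterminate form.

Apply L'Hôpital's rule: differentiate numerator and denominator separately.
  f(x) = 2·x^3 + 3·x^2   ⇒   f'(x) = 6·x^2 + 6·x
  g(x) = 4·x^3 + 2·x^2   ⇒   g'(x) = 12·x^2 + 4·x
  lim(x→∞) f'(x)/g'(x) = lim(x→∞) (6·x^2 + 6·x)/(12·x^2 + 4·x)
  = 1/2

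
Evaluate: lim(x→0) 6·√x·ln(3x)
This is a 0·∞ indeterminate form.

Rewrite 0·∞ as a quotient (0/0 or ∞/∞ form), then apply L'Hôpital's rule:
  lim(x→0) 6·√x·ln(3x) = 0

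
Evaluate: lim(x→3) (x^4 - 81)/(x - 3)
This is a standard limit.

Factor or rationalize the expression:
  lim(x→3) (x^4 - 81)/(x - 3) = 108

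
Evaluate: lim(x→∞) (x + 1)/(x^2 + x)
This is an ∞/∞ indeterminate form.

Apply L'Hôpital's rule: differentiate numerator and denominator separately.
  f(x) = x + 1   ⇒   f'(x) = 1
  g(x) = x^2 + x   ⇒   g'(x) = 2·x + 1
  lim(x→∞) f'(x)/g'(x) = lim(x→∞) (1)/(2·x + 1)
  = 0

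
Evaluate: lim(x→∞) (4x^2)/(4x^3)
This is an ∞/∞ indeterminate form.

Apply L'Hôpital's rule: differentiate numerator and denominator separately.
  f(x) = 4·x^2   ⇒   f'(x) = 8·x
  g(x) = 4·x^3   ⇒   g'(x) = 12·x^2
  lim(x→∞) f'(x)/g'(x) = lim(x→∞) (8·x)/(12·x^2)
  = 0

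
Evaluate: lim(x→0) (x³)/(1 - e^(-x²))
This is a 0/0 indeterminate form.

Apply L'Hôpital's rule: differentiate numerator and denominator separately.
  f(x) = x^3   ⇒   f'(x) = 3·x^2
  g(x) = 1 - e^(-x^2)   ⇒   g'(x) = 2·x·e^(-x^2)
  lim(x→0) f'(x)/g'(x) = lim(x→0) (3·x^2)/(2·x·e^(-x^2))
  = 0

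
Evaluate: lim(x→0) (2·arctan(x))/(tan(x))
This is a 0/0 indeterminate form.

Apply L'Hôpital's rule: differentiate numerator and denominator separately.
  f(x) = 2·atan(x)   ⇒   f'(x) = 2/(x^2 + 1)
  g(x) = tan(x)   ⇒   g'(x) = tan(x)^2 + 1
  lim(x→0) f'(x)/g'(x) = lim(x→0) (2/(x^2 + 1))/(tan(x)^2 + 1)
  = 2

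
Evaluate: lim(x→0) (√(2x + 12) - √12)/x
This is a standard limit.

Factor or rationalize the expression:
  lim(x→0) (√(2x + 12) - √12)/x = sqrt(3)/6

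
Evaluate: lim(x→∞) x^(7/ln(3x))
This is an exponential indeterminate form.

For exponential indeterminate forms, take the natural log:
  Let L = lim(x→∞) x^(7/ln(3x))
  Then ln(L) = lim(x→∞) [exponent × ln(base)]
  Evaluate using L'Hôpital or standard limits, then exponentiate.
  L = e^(7)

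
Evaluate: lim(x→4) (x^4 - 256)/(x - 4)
This is a standard limit.

Factor or rationalize the expression:
  lim(x→4) (x^4 - 256)/(x - 4) = 256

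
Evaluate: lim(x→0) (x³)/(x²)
This is a 0/0 indeterminate form.

Apply L'Hôpital's rule: differentiate numerator and denominator separately.
  f(x) = x^3   ⇒   f'(x) = 3·x^2
  g(x) = x^2   ⇒   g'(x) = 2·x
  lim(x→0) f'(x)/g'(x) = lim(x→0) (3·x^2)/(2·x)
  = 0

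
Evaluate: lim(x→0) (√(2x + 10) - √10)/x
This is a standard limit.

Factor or rationalize the expression:
  lim(x→0) (√(2x + 10) - √10)/x = sqrt(10)/10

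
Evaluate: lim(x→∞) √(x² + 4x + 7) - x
This is an ∞-∞ indeterminate form.

Combine fractions or rationalize to convert ∞-∞ to 0/0 form:
  lim(x→∞) √(x² + 4x + 7) - x = 2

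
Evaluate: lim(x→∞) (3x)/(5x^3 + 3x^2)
This is an ∞/∞ indeterminate form.

Apply L'Hôpital's rule: differentiate numerator and denominator separately.
  f(x) = 3·x   ⇒   f'(x) = 3
  g(x) = 5·x^3 + 3·x^2   ⇒   g'(x) = 15·x^2 + 6·x
  lim(x→∞) f'(x)/g'(x) = lim(x→∞) (3)/(15·x^2 + 6·x)
  = 0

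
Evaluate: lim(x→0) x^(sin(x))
This is an exponential indeterminate form.

For exponential indeterminate forms, take the natural log:
  Let L = lim(x→0) x^(sin(x))
  Then ln(L) = lim(x→0) [exponent × ln(base)]
  Evaluate using L'Hôpital or standard limits, then exponentiate.
  L = 1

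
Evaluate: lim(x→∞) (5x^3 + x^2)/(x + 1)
This is an ∞/∞ indeterminate form.

Apply L'Hôpital's rule: differentiate numerator and denominator separately.
  f(x) = 5·x^3 + x^2   ⇒   f'(x) = 15·x^2 + 2·x
  g(x) = x + 1   ⇒   g'(x) = 1
  lim(x→∞) f'(x)/g'(x) = lim(x→∞) (15·x^2 + 2·x)/(1)
  = ∞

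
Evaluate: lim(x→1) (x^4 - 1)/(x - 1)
This is a standard limit.

Factor or rationalize the expression:
  lim(x→1) (x^4 - 1)/(x - 1) = 4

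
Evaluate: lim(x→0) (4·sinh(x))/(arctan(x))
This is a 0/0 indeterminate form.

Apply L'Hôpital's rule: differentiate numerator and denominator separately.
  f(x) = 4·sinh(x)   ⇒   f'(x) = 4·cosh(x)
  g(x) = atan(x)   ⇒   g'(x) = 1/(x^2 + 1)
  lim(x→0) f'(x)/g'(x) = lim(x→0) (4·cosh(x))/(1/(x^2 + 1))
  = 4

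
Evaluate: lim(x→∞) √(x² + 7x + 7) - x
This is an ∞-∞ indeterminate form.

Combine fractions or rationalize to convert ∞-∞ to 0/0 form:
  lim(x→∞) √(x² + 7x + 7) - x = 7/2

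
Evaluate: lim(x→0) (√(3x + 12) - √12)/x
This is a standard limit.

Factor or rationalize the expression:
  lim(x→0) (√(3x + 12) - √12)/x = sqrt(3)/4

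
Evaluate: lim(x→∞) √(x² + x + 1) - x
This is an ∞-∞ indeterminate form.

Combine fractions or rationalize to convert ∞-∞ to 0/0 form:
  lim(x→∞) √(x² + x + 1) - x = 1/2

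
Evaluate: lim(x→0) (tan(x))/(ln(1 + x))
This is a 0/0 indeterminate form.

Apply L'Hôpital's rule: differentiate numerator and denominator separately.
  f(x) = tan(x)   ⇒   f'(x) = tan(x)^2 + 1
  g(x) = ln(x + 1)   ⇒   g'(x) = 1/(x + 1)
  lim(x→0) f'(x)/g'(x) = lim(x→0) (tan(x)^2 + 1)/(1/(x + 1))
  = 1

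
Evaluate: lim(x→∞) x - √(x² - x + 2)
This is an ∞-∞ indeterminate form.

Combine fractions or rationalize to convert ∞-∞ to 0/0 form:
  lim(x→∞) x - √(x² - x + 2) = 1/2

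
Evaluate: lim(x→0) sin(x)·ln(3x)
This is a 0·∞ indeterminate form.

Rewrite 0·∞ as a quotient (0/0 or ∞/∞ form), then apply L'Hôpital's rule:
  lim(x→0) sin(x)·ln(3x) = 0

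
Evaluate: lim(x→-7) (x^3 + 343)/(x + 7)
This is a standard limit.

Factor or rationalize the expression:
  lim(x→-7) (x^3 + 343)/(x + 7) = 147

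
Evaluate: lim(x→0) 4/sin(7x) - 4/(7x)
This is an ∞-∞ indeterminate form.

Combine fractions or rationalize to convert ∞-∞ to 0/0 form:
  lim(x→0) 4/sin(7x) - 4/(7x) = 0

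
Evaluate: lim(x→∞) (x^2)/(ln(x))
This is an ∞/∞ indeterminate form.

Apply L'Hôpital's rule: differentiate numerator and denominator separately.
  f(x) = x^2   ⇒   f'(x) = 2·x
  g(x) = ln(x)   ⇒   g'(x) = 1/x
  lim(x→∞) f'(x)/g'(x) = lim(x→∞) (2·x)/(1/x)
  = ∞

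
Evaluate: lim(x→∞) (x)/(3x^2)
This is an ∞/∞ indeterminate form.

Apply L'Hôpital's rule: differentiate numerator and denominator separately.
  f(x) = x   ⇒   f'(x) = 1
  g(x) = 3·x^2   ⇒   g'(x) = 6·x
  lim(x→∞) f'(x)/g'(x) = lim(x→∞) (1)/(6·x)
  = 0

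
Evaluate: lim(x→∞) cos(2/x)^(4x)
This is an exponential indeterminate form.

For exponential indeterminate forms, take the natural log:
  Let L = lim(x→∞) cos(2/x)^(4x)
  Then ln(L) = lim(x→∞) [exponent × ln(base)]
  Evaluate using L'Hôpital or standard limits, then exponentiate.
  L = 1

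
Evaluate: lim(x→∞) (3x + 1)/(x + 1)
This is an ∞/∞ indeterminate form.

Apply L'Hôpital's rule: differentiate numerator and denominator separately.
  f(x) = 3·x + 1   ⇒   f'(x) = 3
  g(x) = x + 1   ⇒   g'(x) = 1
  lim(x→∞) f'(x)/g'(x) = lim(x→∞) (3)/(1)
  = 3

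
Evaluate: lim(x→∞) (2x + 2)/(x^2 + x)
This is an ∞/∞ indeterminate form.

Apply L'Hôpital's rule: differentiate numerator and denominator separately.
  f(x) = 2·x + 2   ⇒   f'(x) = 2
  g(x) = x^2 + x   ⇒   g'(x) = 2·x + 1
  lim(x→∞) f'(x)/g'(x) = lim(x→∞) (2)/(2·x + 1)
  = 0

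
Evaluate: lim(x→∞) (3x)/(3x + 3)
This is an ∞/∞ indeterminate form.

Apply L'Hôpital's rule: differentiate numerator and denominator separately.
  f(x) = 3·x   ⇒   f'(x) = 3
  g(x) = 3·x + 3   ⇒   g'(x) = 3
  lim(x→∞) f'(x)/g'(x) = lim(x→∞) (3)/(3)
  = 1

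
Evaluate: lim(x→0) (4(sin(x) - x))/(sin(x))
This is a 0/0 indeterminate form.

Apply L'Hôpital's rule: differentiate numerator and denominator separately.
  f(x) = -4·x + 4·sin(x)   ⇒   f'(x) = 4·cos(x) - 4
  g(x) = sin(x)   ⇒   g'(x) = cos(x)
  lim(x→0) f'(x)/g'(x) = lim(x→0) (4·cos(x) - 4)/(cos(x))
  = 0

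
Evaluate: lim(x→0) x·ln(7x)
This is a 0·∞ indeterminate form.

Rewrite 0·∞ as a quotient (0/0 or ∞/∞ form), then apply L'Hôpital's rule:
  lim(x→0) x·ln(7x) = 0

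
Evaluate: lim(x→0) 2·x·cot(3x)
This is a 0·∞ indeterminate form.

Rewrite 0·∞ as a quotient (0/0 or ∞/∞ form), then apply L'Hôpital's rule:
  lim(x→0) 2·x·cot(3x) = 2/3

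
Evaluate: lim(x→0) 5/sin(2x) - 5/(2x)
This is an ∞-∞ indeterminate form.

Combine fractions or rationalize to convert ∞-∞ to 0/0 form:
  lim(x→0) 5/sin(2x) - 5/(2x) = 0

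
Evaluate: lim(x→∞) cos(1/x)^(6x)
This is an exponential indeterminate form.

For exponential indeterminate forms, take the natural log:
  Let L = lim(x→∞) cos(1/x)^(6x)
  Then ln(L) = lim(x→∞) [exponent × ln(base)]
  Evaluate using L'Hôpital or standard limits, then exponentiate.
  L = 1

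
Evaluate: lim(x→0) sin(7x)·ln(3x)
This is a 0·∞ indeterminate form.

Rewrite 0·∞ as a quotient (0/0 or ∞/∞ form), then apply L'Hôpital's rule:
  lim(x→0) sin(7x)·ln(3x) = 0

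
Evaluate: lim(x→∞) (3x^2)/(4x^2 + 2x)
This is an ∞/∞ indeterminate form.

Apply L'Hôpital's rule: differentiate numerator and denominator separately.
  f(x) = 3·x^2   ⇒   f'(x) = 6·x
  g(x) = 4·x^2 + 2·x   ⇒   g'(x) = 8·x + 2
  lim(x→∞) f'(x)/g'(x) = lim(x→∞) (6·x)/(8·x + 2)
  = 3/4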